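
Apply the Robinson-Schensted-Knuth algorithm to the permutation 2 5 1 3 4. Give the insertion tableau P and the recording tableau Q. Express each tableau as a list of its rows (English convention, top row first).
Insert each entry of the permutation into P by Schensted row insertion, recording in Q the position of each new cell.

Insert 2: appended to row 1. P = [[2]].
Insert 5: appended to row 1. P = [[2, 5]].
Insert 1: 1 bumps 2 from row 1; 2 starts row 2. P = [[1, 5], [2]].
Insert 3: 3 bumps 5 from row 1; 5 appends to row 2. P = [[1, 3], [2, 5]].
Insert 4: appended to row 1. P = [[1, 3, 4], [2, 5]].

So P = [[1, 3, 4], [2, 5]], Q = [[1, 2, 5], [3, 4]].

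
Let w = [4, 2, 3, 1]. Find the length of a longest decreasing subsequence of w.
3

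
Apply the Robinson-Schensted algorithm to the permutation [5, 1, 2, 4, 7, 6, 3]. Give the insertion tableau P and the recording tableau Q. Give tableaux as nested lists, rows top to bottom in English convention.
Insert each entry of the permutation into P by Schensted row insertion, recording in Q the position of each new cell.

Insert 5: appended to row 1. P = [[5]].
Insert 1: 1 bumps 5 from row 1; 5 starts row 2. P = [[1], [5]].
Insert 2: appended to row 1. P = [[1, 2], [5]].
Insert 4: appended to row 1. P = [[1, 2, 4], [5]].
Insert 7: appended to row 1. P = [[1, 2, 4, 7], [5]].
Insert 6: 6 bumps 7 from row 1; 7 appends to row 2. P = [[1, 2, 4, 6], [5, 7]].
Insert 3: 3 bumps 4 from row 1; 4 bumps 5 from row 2; 5 starts row 3. P = [[1, 2, 3, 6], [4, 7], [5]].

So P = [[1, 2, 3, 6], [4, 7], [5]], Q = [[1, 3, 4, 5], [2, 6], [7]].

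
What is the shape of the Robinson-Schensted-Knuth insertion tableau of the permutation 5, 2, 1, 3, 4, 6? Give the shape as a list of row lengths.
[4, 1, 1]

Row-insert each entry into an empty tableau.

After inserting 5: P = [[5]].
After inserting 2: P = [[2], [5]].
After inserting 1: P = [[1], [2], [5]].
After inserting 3: P = [[1, 3], [2], [5]].
After inserting 4: P = [[1, 3, 4], [2], [5]].
After inserting 6: P = [[1, 3, 4, 6], [2], [5]].

The final insertion tableau P = [[1, 3, 4, 6], [2], [5]] has shape [4, 1, 1].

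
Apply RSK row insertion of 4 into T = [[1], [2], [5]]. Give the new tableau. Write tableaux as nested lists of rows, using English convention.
4 is larger than every entry of row 1, so it is appended to row 1. The new tableau is [[1, 4], [2], [5]].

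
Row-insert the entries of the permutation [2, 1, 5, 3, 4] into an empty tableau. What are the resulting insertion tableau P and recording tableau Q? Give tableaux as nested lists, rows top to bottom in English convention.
P = [[1, 3, 4], [2, 5]], Q = [[1, 3, 5], [2, 4]]

Insert each entry of the permutation into P by Schensted row insertion, recording in Q the position of each new cell.

Insert 2: appended to row 1. P = [[2]].
Insert 1: 1 bumps 2 from row 1; 2 starts row 2. P = [[1], [2]].
Insert 5: appended to row 1. P = [[1, 5], [2]].
Insert 3: 3 bumps 5 from row 1; 5 appends to row 2. P = [[1, 3], [2, 5]].
Insert 4: appended to row 1. P = [[1, 3, 4], [2, 5]].

So P = [[1, 3, 4], [2, 5]], Q = [[1, 3, 5], [2, 4]].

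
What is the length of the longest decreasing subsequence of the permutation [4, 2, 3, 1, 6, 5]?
3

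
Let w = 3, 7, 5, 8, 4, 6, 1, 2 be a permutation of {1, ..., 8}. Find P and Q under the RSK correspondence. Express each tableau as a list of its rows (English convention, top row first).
Insert each entry of the permutation into P by Schensted row insertion, recording in Q the position of each new cell.

After inserting 3: P = [[3]].
After inserting 7: P = [[3, 7]].
After inserting 5: P = [[3, 5], [7]].
After inserting 8: P = [[3, 5, 8], [7]].
After inserting 4: P = [[3, 4, 8], [5], [7]].
After inserting 6: P = [[3, 4, 6], [5, 8], [7]].
After inserting 1: P = [[1, 4, 6], [3, 8], [5], [7]].
After inserting 2: P = [[1, 2, 6], [3, 4], [5, 8], [7]].

So P = [[1, 2, 6], [3, 4], [5, 8], [7]], Q = [[1, 2, 4], [3, 6], [5, 8], [7]].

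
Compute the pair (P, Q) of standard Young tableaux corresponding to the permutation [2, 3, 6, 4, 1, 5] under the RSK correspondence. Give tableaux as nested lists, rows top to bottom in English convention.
P = [[1, 3, 4, 5], [2], [6]], Q = [[1, 2, 3, 6], [4], [5]]

Insert each entry of the permutation into P by Schensted row insertion, recording in Q the position of each new cell.

Insert 2: appended to row 1. P = [[2]].
Insert 3: appended to row 1. P = [[2, 3]].
Insert 6: appended to row 1. P = [[2, 3, 6]].
Insert 4: 4 bumps 6 from row 1; 6 starts row 2. P = [[2, 3, 4], [6]].
Insert 1: 1 bumps 2 from row 1; 2 bumps 6 from row 2; 6 starts row 3. P = [[1, 3, 4], [2], [6]].
Insert 5: appended to row 1. P = [[1, 3, 4, 5], [2], [6]].

So P = [[1, 3, 4, 5], [2], [6]], Q = [[1, 2, 3, 6], [4], [5]].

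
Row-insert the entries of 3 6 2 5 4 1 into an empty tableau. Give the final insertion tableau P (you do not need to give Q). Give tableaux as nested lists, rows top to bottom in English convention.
Insert 3: appended to row 1. P = [[3]].
Insert 6: appended to row 1. P = [[3, 6]].
Insert 2: 2 bumps 3 from row 1; 3 starts row 2. P = [[2, 6], [3]].
Insert 5: 5 bumps 6 from row 1; 6 appends to row 2. P = [[2, 5], [3, 6]].
Insert 4: 4 bumps 5 from row 1; 5 bumps 6 from row 2; 6 starts row 3. P = [[2, 4], [3, 5], [6]].
Insert 1: 1 bumps 2 from row 1; 2 bumps 3 from row 2; 3 bumps 6 from row 3; 6 starts row 4. P = [[1, 4], [2, 5], [3], [6]].

So P = [[1, 4], [2, 5], [3], [6]].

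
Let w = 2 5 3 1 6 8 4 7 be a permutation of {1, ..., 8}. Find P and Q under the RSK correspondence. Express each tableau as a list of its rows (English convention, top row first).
P = [[1, 3, 4, 7], [2, 6, 8], [5]], Q = [[1, 2, 5, 6], [3, 7, 8], [4]]

Insert each entry of the permutation into P by Schensted row insertion, recording in Q the position of each new cell.

Insert 2: appended to row 1. P = [[2]].
Insert 5: appended to row 1. P = [[2, 5]].
Insert 3: 3 bumps 5 from row 1; 5 starts row 2. P = [[2, 3], [5]].
Insert 1: 1 bumps 2 from row 1; 2 bumps 5 from row 2; 5 starts row 3. P = [[1, 3], [2], [5]].
Insert 6: appended to row 1. P = [[1, 3, 6], [2], [5]].
Insert 8: appended to row 1. P = [[1, 3, 6, 8], [2], [5]].
Insert 4: 4 bumps 6 from row 1; 6 appends to row 2. P = [[1, 3, 4, 8], [2, 6], [5]].
Insert 7: 7 bumps 8 from row 1; 8 appends to row 2. P = [[1, 3, 4, 7], [2, 6, 8], [5]].

So P = [[1, 3, 4, 7], [2, 6, 8], [5]], Q = [[1, 2, 5, 6], [3, 7, 8], [4]].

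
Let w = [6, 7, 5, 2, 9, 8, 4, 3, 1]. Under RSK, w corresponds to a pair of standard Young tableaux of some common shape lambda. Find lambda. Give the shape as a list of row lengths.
[3, 2, 2, 1, 1]

Row-insert each entry into an empty tableau.

After inserting 6: P = [[6]].
After inserting 7: P = [[6, 7]].
After inserting 5: P = [[5, 7], [6]].
After inserting 2: P = [[2, 7], [5], [6]].
After inserting 9: P = [[2, 7, 9], [5], [6]].
After inserting 8: P = [[2, 7, 8], [5, 9], [6]].
After inserting 4: P = [[2, 4, 8], [5, 7], [6, 9]].
After inserting 3: P = [[2, 3, 8], [4, 7], [5, 9], [6]].
After inserting 1: P = [[1, 3, 8], [2, 7], [4, 9], [5], [6]].

The final insertion tableau P = [[1, 3, 8], [2, 7], [4, 9], [5], [6]] has shape [3, 2, 2, 1, 1].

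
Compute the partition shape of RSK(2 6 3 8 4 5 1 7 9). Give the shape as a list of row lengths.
[6, 2, 1]

Row-insert each entry into an empty tableau.

After inserting 2: P = [[2]].
After inserting 6: P = [[2, 6]].
After inserting 3: P = [[2, 3], [6]].
After inserting 8: P = [[2, 3, 8], [6]].
After inserting 4: P = [[2, 3, 4], [6, 8]].
After inserting 5: P = [[2, 3, 4, 5], [6, 8]].
After inserting 1: P = [[1, 3, 4, 5], [2, 8], [6]].
After inserting 7: P = [[1, 3, 4, 5, 7], [2, 8], [6]].
After inserting 9: P = [[1, 3, 4, 5, 7, 9], [2, 8], [6]].

The final insertion tableau P = [[1, 3, 4, 5, 7, 9], [2, 8], [6]] has shape [6, 2, 1].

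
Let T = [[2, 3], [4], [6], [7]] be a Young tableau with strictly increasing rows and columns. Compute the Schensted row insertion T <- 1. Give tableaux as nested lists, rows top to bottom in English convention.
[[1, 3], [2], [4], [6], [7]]

In row 1, 1 replaces 2 (the leftmost entry greater than 1); 2 is bumped to row 2. In row 2, 2 replaces 4 (the leftmost entry greater than 2); 4 is bumped to row 3. In row 3, 4 replaces 6 (the leftmost entry greater than 4); 6 is bumped to row 4. In row 4, 6 replaces 7 (the leftmost entry greater than 6); 7 is bumped to row 5. 7 starts a new row 5. The new tableau is [[1, 3], [2], [4], [6], [7]].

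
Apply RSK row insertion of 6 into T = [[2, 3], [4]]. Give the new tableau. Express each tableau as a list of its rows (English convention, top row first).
6 is larger than every entry of row 1, so it is appended to row 1. The new tableau is [[2, 3, 6], [4]].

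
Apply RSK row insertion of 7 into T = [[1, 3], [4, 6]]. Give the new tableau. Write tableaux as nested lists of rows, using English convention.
7 is larger than every entry of row 1, so it is appended to row 1. The new tableau is [[1, 3, 7], [4, 6]].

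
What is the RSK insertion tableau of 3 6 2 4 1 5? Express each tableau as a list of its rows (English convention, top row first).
P = [[1, 4, 5], [2, 6], [3]]

Insert 3: appended to row 1. P = [[3]].
Insert 6: appended to row 1. P = [[3, 6]].
Insert 2: 2 bumps 3 from row 1; 3 starts row 2. P = [[2, 6], [3]].
Insert 4: 4 bumps 6 from row 1; 6 appends to row 2. P = [[2, 4], [3, 6]].
Insert 1: 1 bumps 2 from row 1; 2 bumps 3 from row 2; 3 starts row 3. P = [[1, 4], [2, 6], [3]].
Insert 5: appended to row 1. P = [[1, 4, 5], [2, 6], [3]].

So P = [[1, 4, 5], [2, 6], [3]].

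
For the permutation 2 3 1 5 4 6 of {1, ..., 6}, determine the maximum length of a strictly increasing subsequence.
4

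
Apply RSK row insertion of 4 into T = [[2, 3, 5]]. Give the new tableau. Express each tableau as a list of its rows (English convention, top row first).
In row 1, 4 replaces 5 (the leftmost entry greater than 4); 5 is bumped to row 2. 5 starts a new row 2. The new tableau is [[2, 3, 4], [5]].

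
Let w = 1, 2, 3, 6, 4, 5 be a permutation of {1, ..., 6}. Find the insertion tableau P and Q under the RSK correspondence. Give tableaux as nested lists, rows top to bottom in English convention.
P = [[1, 2, 3, 4, 5], [6]], Q = [[1, 2, 3, 4, 6], [5]]

Insert each entry of the permutation into P by Schensted row insertion, recording in Q the position of each new cell.

Insert 1: appended to row 1. P = [[1]].
Insert 2: appended to row 1. P = [[1, 2]].
Insert 3: appended to row 1. P = [[1, 2, 3]].
Insert 6: appended to row 1. P = [[1, 2, 3, 6]].
Insert 4: 4 bumps 6 from row 1; 6 starts row 2. P = [[1, 2, 3, 4], [6]].
Insert 5: appended to row 1. P = [[1, 2, 3, 4, 5], [6]].

So P = [[1, 2, 3, 4, 5], [6]], Q = [[1, 2, 3, 4, 6], [5]].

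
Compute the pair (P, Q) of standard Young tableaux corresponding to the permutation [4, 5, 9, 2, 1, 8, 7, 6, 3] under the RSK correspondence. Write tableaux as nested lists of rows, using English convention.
Insert each entry of the permutation into P by Schensted row insertion, recording in Q the position of each new cell.

Insert 4: appended to row 1. P = [[4]].
Insert 5: appended to row 1. P = [[4, 5]].
Insert 9: appended to row 1. P = [[4, 5, 9]].
Insert 2: 2 bumps 4 from row 1; 4 starts row 2. P = [[2, 5, 9], [4]].
Insert 1: 1 bumps 2 from row 1; 2 bumps 4 from row 2; 4 starts row 3. P = [[1, 5, 9], [2], [4]].
Insert 8: 8 bumps 9 from row 1; 9 appends to row 2. P = [[1, 5, 8], [2, 9], [4]].
Insert 7: 7 bumps 8 from row 1; 8 bumps 9 from row 2; 9 appends to row 3. P = [[1, 5, 7], [2, 8], [4, 9]].
Insert 6: 6 bumps 7 from row 1; 7 bumps 8 from row 2; 8 bumps 9 from row 3; 9 starts row 4. P = [[1, 5, 6], [2, 7], [4, 8], [9]].
Insert 3: 3 bumps 5 from row 1; 5 bumps 7 from row 2; 7 bumps 8 from row 3; 8 bumps 9 from row 4; 9 starts row 5. P = [[1, 3, 6], [2, 5], [4, 7], [8], [9]].

So P = [[1, 3, 6], [2, 5], [4, 7], [8], [9]], Q = [[1, 2, 3], [4, 6], [5, 7], [8], [9]].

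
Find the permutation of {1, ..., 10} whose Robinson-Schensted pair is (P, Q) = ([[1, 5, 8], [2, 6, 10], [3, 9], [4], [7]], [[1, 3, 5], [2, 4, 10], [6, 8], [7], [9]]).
7 4 9 6 10 3 2 5 1 8

Reverse the RSK construction: for i from n down to 1, find the cell of Q containing i, remove the entry at that cell from P, and reverse-bump it up through P; the value ejected from row 1 is w(i).

Step i=10: Q has 10 at row 2, column 3; remove 10 from row 2 of P and reverse-bump: 10 enters row 1 and ejects 8. So w(10) = 8. P is now [[1, 5, 10], [2, 6], [3, 9], [4], [7]].
Step i=9: Q has 9 at row 5, column 1; remove 7 from row 5 of P and reverse-bump: 7 enters row 4 and ejects 4; 4 enters row 3 and ejects 3; 3 enters row 2 and ejects 2; 2 enters row 1 and ejects 1. So w(9) = 1. P is now [[2, 5, 10], [3, 6], [4, 9], [7]].
Step i=8: Q has 8 at row 3, column 2; remove 9 from row 3 of P and reverse-bump: 9 enters row 2 and ejects 6; 6 enters row 1 and ejects 5. So w(8) = 5. P is now [[2, 6, 10], [3, 9], [4], [7]].
Step i=7: Q has 7 at row 4, column 1; remove 7 from row 4 of P and reverse-bump: 7 enters row 3 and ejects 4; 4 enters row 2 and ejects 3; 3 enters row 1 and ejects 2. So w(7) = 2. P is now [[3, 6, 10], [4, 9], [7]].
Step i=6: Q has 6 at row 3, column 1; remove 7 from row 3 of P and reverse-bump: 7 enters row 2 and ejects 4; 4 enters row 1 and ejects 3. So w(6) = 3. P is now [[4, 6, 10], [7, 9]].
Step i=5: Q has 5 at row 1, column 3; remove that cell from P, ejecting 10. So w(5) = 10. P is now [[4, 6], [7, 9]].
Step i=4: Q has 4 at row 2, column 2; remove 9 from row 2 of P and reverse-bump: 9 enters row 1 and ejects 6. So w(4) = 6. P is now [[4, 9], [7]].
Step i=3: Q has 3 at row 1, column 2; remove that cell from P, ejecting 9. So w(3) = 9. P is now [[4], [7]].
Step i=2: Q has 2 at row 2, column 1; remove 7 from row 2 of P and reverse-bump: 7 enters row 1 and ejects 4. So w(2) = 4. P is now [[7]].
Step i=1: Q has 1 at row 1, column 1; remove that cell from P, ejecting 7. So w(1) = 7. P is now [].

So w = 7 4 9 6 10 3 2 5 1 8.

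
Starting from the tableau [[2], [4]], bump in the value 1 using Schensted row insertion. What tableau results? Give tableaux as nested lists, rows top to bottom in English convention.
[[1], [2], [4]]

In row 1, 1 replaces 2 (the leftmost entry greater than 1); 2 is bumped to row 2. In row 2, 2 replaces 4 (the leftmost entry greater than 2); 4 is bumped to row 3. 4 starts a new row 3. The new tableau is [[1], [2], [4]].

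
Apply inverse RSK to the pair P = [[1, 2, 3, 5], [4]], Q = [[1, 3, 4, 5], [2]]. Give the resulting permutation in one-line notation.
4 1 2 3 5

Reverse the RSK construction: for i from n down to 1, find the cell of Q containing i, remove the entry at that cell from P, and reverse-bump it up through P; the value ejected from row 1 is w(i).

Step i=5: Q has 5 at row 1, column 4; remove that cell from P, ejecting 5. So w(5) = 5. P is now [[1, 2, 3], [4]].
Step i=4: Q has 4 at row 1, column 3; remove that cell from P, ejecting 3. So w(4) = 3. P is now [[1, 2], [4]].
Step i=3: Q has 3 at row 1, column 2; remove that cell from P, ejecting 2. So w(3) = 2. P is now [[1], [4]].
Step i=2: Q has 2 at row 2, column 1; remove 4 from row 2 of P and reverse-bump: 4 enters row 1 and ejects 1. So w(2) = 1. P is now [[4]].
Step i=1: Q has 1 at row 1, column 1; remove that cell from P, ejecting 4. So w(1) = 4. P is now [].

So w = 4 1 2 3 5.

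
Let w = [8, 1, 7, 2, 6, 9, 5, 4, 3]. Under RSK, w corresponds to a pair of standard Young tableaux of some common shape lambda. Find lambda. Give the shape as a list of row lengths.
Row-insert each entry into an empty tableau.

After inserting 8: P = [[8]].
After inserting 1: P = [[1], [8]].
After inserting 7: P = [[1, 7], [8]].
After inserting 2: P = [[1, 2], [7], [8]].
After inserting 6: P = [[1, 2, 6], [7], [8]].
After inserting 9: P = [[1, 2, 6, 9], [7], [8]].
After inserting 5: P = [[1, 2, 5, 9], [6], [7], [8]].
After inserting 4: P = [[1, 2, 4, 9], [5], [6], [7], [8]].
After inserting 3: P = [[1, 2, 3, 9], [4], [5], [6], [7], [8]].

The final insertion tableau P = [[1, 2, 3, 9], [4], [5], [6], [7], [8]] has shape [4, 1, 1, 1, 1, 1].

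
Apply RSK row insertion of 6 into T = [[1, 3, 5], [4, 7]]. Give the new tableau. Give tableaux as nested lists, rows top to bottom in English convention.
[[1, 3, 5, 6], [4, 7]]

6 is larger than every entry of row 1, so it is appended to row 1. The new tableau is [[1, 3, 5, 6], [4, 7]].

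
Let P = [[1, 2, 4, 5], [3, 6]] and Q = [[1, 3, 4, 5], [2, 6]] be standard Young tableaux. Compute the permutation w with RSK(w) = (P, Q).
Reverse the RSK construction: for i from n down to 1, find the cell of Q containing i, remove the entry at that cell from P, and reverse-bump it up through P; the value ejected from row 1 is w(i).

Step i=6: Q has 6 at row 2, column 2; remove 6 from row 2 of P and reverse-bump: 6 enters row 1 and ejects 5. So w(6) = 5. P is now [[1, 2, 4, 6], [3]].
Step i=5: Q has 5 at row 1, column 4; remove that cell from P, ejecting 6. So w(5) = 6. P is now [[1, 2, 4], [3]].
Step i=4: Q has 4 at row 1, column 3; remove that cell from P, ejecting 4. So w(4) = 4. P is now [[1, 2], [3]].
Step i=3: Q has 3 at row 1, column 2; remove that cell from P, ejecting 2. So w(3) = 2. P is now [[1], [3]].
Step i=2: Q has 2 at row 2, column 1; remove 3 from row 2 of P and reverse-bump: 3 enters row 1 and ejects 1. So w(2) = 1. P is now [[3]].
Step i=1: Q has 1 at row 1, column 1; remove that cell from P, ejecting 3. So w(1) = 3. P is now [].

So w = 3 1 2 4 6 5.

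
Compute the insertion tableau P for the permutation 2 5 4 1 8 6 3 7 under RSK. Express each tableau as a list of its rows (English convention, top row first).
Insert 2: appended to row 1. P = [[2]].
Insert 5: appended to row 1. P = [[2, 5]].
Insert 4: 4 bumps 5 from row 1; 5 starts row 2. P = [[2, 4], [5]].
Insert 1: 1 bumps 2 from row 1; 2 bumps 5 from row 2; 5 starts row 3. P = [[1, 4], [2], [5]].
Insert 8: appended to row 1. P = [[1, 4, 8], [2], [5]].
Insert 6: 6 bumps 8 from row 1; 8 appends to row 2. P = [[1, 4, 6], [2, 8], [5]].
Insert 3: 3 bumps 4 from row 1; 4 bumps 8 from row 2; 8 appends to row 3. P = [[1, 3, 6], [2, 4], [5, 8]].
Insert 7: appended to row 1. P = [[1, 3, 6, 7], [2, 4], [5, 8]].

So P = [[1, 3, 6, 7], [2, 4], [5, 8]].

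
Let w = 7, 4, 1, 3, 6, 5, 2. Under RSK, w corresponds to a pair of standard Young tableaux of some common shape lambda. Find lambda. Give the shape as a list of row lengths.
[3, 2, 1, 1]

Row-insert each entry into an empty tableau.

After inserting 7: P = [[7]].
After inserting 4: P = [[4], [7]].
After inserting 1: P = [[1], [4], [7]].
After inserting 3: P = [[1, 3], [4], [7]].
After inserting 6: P = [[1, 3, 6], [4], [7]].
After inserting 5: P = [[1, 3, 5], [4, 6], [7]].
After inserting 2: P = [[1, 2, 5], [3, 6], [4], [7]].

The final insertion tableau P = [[1, 2, 5], [3, 6], [4], [7]] has shape [3, 2, 1, 1].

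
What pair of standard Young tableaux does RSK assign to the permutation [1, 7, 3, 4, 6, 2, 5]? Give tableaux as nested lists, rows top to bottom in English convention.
P = [[1, 2, 4, 5], [3, 6], [7]], Q = [[1, 2, 4, 5], [3, 7], [6]]

Insert each entry of the permutation into P by Schensted row insertion, recording in Q the position of each new cell.

Insert 1: appended to row 1. P = [[1]].
Insert 7: appended to row 1. P = [[1, 7]].
Insert 3: 3 bumps 7 from row 1; 7 starts row 2. P = [[1, 3], [7]].
Insert 4: appended to row 1. P = [[1, 3, 4], [7]].
Insert 6: appended to row 1. P = [[1, 3, 4, 6], [7]].
Insert 2: 2 bumps 3 from row 1; 3 bumps 7 from row 2; 7 starts row 3. P = [[1, 2, 4, 6], [3], [7]].
Insert 5: 5 bumps 6 from row 1; 6 appends to row 2. P = [[1, 2, 4, 5], [3, 6], [7]].

So P = [[1, 2, 4, 5], [3, 6], [7]], Q = [[1, 2, 4, 5], [3, 7], [6]].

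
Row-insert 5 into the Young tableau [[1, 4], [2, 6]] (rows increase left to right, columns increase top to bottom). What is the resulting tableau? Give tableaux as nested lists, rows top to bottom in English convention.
[[1, 4, 5], [2, 6]]

5 is larger than every entry of row 1, so it is appended to row 1. The new tableau is [[1, 4, 5], [2, 6]].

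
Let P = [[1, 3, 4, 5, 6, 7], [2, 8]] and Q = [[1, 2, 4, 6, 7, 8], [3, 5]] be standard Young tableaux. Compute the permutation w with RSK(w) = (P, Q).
Reverse the RSK construction: for i from n down to 1, find the cell of Q containing i, remove the entry at that cell from P, and reverse-bump it up through P; the value ejected from row 1 is w(i).

Step i=8: Q has 8 at row 1, column 6; remove that cell from P, ejecting 7. So w(8) = 7. P is now [[1, 3, 4, 5, 6], [2, 8]].
Step i=7: Q has 7 at row 1, column 5; remove that cell from P, ejecting 6. So w(7) = 6. P is now [[1, 3, 4, 5], [2, 8]].
Step i=6: Q has 6 at row 1, column 4; remove that cell from P, ejecting 5. So w(6) = 5. P is now [[1, 3, 4], [2, 8]].
Step i=5: Q has 5 at row 2, column 2; remove 8 from row 2 of P and reverse-bump: 8 enters row 1 and ejects 4. So w(5) = 4. P is now [[1, 3, 8], [2]].
Step i=4: Q has 4 at row 1, column 3; remove that cell from P, ejecting 8. So w(4) = 8. P is now [[1, 3], [2]].
Step i=3: Q has 3 at row 2, column 1; remove 2 from row 2 of P and reverse-bump: 2 enters row 1 and ejects 1. So w(3) = 1. P is now [[2, 3]].
Step i=2: Q has 2 at row 1, column 2; remove that cell from P, ejecting 3. So w(2) = 3. P is now [[2]].
Step i=1: Q has 1 at row 1, column 1; remove that cell from P, ejecting 2. So w(1) = 2. P is now [].

So w = 2 3 1 8 4 5 6 7.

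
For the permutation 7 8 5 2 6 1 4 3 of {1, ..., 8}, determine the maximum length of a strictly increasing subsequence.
2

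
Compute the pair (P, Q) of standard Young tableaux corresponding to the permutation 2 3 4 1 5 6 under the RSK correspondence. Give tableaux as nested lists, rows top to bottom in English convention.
Insert each entry of the permutation into P by Schensted row insertion, recording in Q the position of each new cell.

Insert 2: appended to row 1. P = [[2]].
Insert 3: appended to row 1. P = [[2, 3]].
Insert 4: appended to row 1. P = [[2, 3, 4]].
Insert 1: 1 bumps 2 from row 1; 2 starts row 2. P = [[1, 3, 4], [2]].
Insert 5: appended to row 1. P = [[1, 3, 4, 5], [2]].
Insert 6: appended to row 1. P = [[1, 3, 4, 5, 6], [2]].

So P = [[1, 3, 4, 5, 6], [2]], Q = [[1, 2, 3, 5, 6], [4]].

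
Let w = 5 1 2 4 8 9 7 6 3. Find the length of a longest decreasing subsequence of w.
4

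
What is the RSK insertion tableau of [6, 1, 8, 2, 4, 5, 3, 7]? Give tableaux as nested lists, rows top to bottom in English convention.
P = [[1, 2, 3, 5, 7], [4, 8], [6]]

Insert 6: appended to row 1. P = [[6]].
Insert 1: 1 bumps 6 from row 1; 6 starts row 2. P = [[1], [6]].
Insert 8: appended to row 1. P = [[1, 8], [6]].
Insert 2: 2 bumps 8 from row 1; 8 appends to row 2. P = [[1, 2], [6, 8]].
Insert 4: appended to row 1. P = [[1, 2, 4], [6, 8]].
Insert 5: appended to row 1. P = [[1, 2, 4, 5], [6, 8]].
Insert 3: 3 bumps 4 from row 1; 4 bumps 6 from row 2; 6 starts row 3. P = [[1, 2, 3, 5], [4, 8], [6]].
Insert 7: appended to row 1. P = [[1, 2, 3, 5, 7], [4, 8], [6]].

So P = [[1, 2, 3, 5, 7], [4, 8], [6]].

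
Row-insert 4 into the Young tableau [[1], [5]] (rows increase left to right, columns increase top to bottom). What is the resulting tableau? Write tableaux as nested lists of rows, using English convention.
[[1, 4], [5]]

4 is larger than every entry of row 1, so it is appended to row 1. The new tableau is [[1, 4], [5]].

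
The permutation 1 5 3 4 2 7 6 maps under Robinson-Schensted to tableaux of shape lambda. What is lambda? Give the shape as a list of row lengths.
Row-insert each entry into an empty tableau.

After inserting 1: P = [[1]].
After inserting 5: P = [[1, 5]].
After inserting 3: P = [[1, 3], [5]].
After inserting 4: P = [[1, 3, 4], [5]].
After inserting 2: P = [[1, 2, 4], [3], [5]].
After inserting 7: P = [[1, 2, 4, 7], [3], [5]].
After inserting 6: P = [[1, 2, 4, 6], [3, 7], [5]].

The final insertion tableau P = [[1, 2, 4, 6], [3, 7], [5]] has shape [4, 2, 1].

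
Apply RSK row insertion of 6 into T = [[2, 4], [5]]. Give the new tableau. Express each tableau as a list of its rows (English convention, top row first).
6 is larger than every entry of row 1, so it is appended to row 1. The new tableau is [[2, 4, 6], [5]].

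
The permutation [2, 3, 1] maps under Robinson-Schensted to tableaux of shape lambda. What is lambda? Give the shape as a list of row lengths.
Row-insert each entry into an empty tableau.

After inserting 2: P = [[2]].
After inserting 3: P = [[2, 3]].
After inserting 1: P = [[1, 3], [2]].

The final insertion tableau P = [[1, 3], [2]] has shape [2, 1].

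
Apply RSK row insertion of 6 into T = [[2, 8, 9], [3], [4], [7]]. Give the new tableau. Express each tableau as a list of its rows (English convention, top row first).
[[2, 6, 9], [3, 8], [4], [7]]

In row 1, 6 replaces 8 (the leftmost entry greater than 6); 8 is bumped to row 2. 8 is appended to row 2. The new tableau is [[2, 6, 9], [3, 8], [4], [7]].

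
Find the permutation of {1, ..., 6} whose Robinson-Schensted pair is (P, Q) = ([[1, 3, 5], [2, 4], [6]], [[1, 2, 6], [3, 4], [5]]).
2 6 1 4 3 5

Reverse RSK: for i = n, n-1, ..., 1, locate i in Q, remove the corresponding corner cell from P, and reverse-bump its entry up through P; the value ejected from row 1 is w(i).

So w = 2 6 1 4 3 5.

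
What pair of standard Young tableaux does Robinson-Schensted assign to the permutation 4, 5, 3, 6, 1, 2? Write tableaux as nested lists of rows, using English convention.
Insert each entry of the permutation into P by Schensted row insertion, recording in Q the position of each new cell.

Insert 4: appended to row 1. P = [[4]], Q = [[1]].
Insert 5: appended to row 1. P = [[4, 5]], Q = [[1, 2]].
Insert 3: 3 bumps 4 from row 1; 4 starts row 2. P = [[3, 5], [4]], Q = [[1, 2], [3]].
Insert 6: appended to row 1. P = [[3, 5, 6], [4]], Q = [[1, 2, 4], [3]].
Insert 1: 1 bumps 3 from row 1; 3 bumps 4 from row 2; 4 starts row 3. P = [[1, 5, 6], [3], [4]], Q = [[1, 2, 4], [3], [5]].
Insert 2: 2 bumps 5 from row 1; 5 appends to row 2. P = [[1, 2, 6], [3, 5], [4]], Q = [[1, 2, 4], [3, 6], [5]].

So P = [[1, 2, 6], [3, 5], [4]], Q = [[1, 2, 4], [3, 6], [5]].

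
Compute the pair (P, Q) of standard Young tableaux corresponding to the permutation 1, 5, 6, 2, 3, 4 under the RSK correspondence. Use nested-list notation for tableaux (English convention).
Insert each entry of the permutation into P by Schensted row insertion, recording in Q the position of each new cell.

Insert 1: appended to row 1. P = [[1]], Q = [[1]].
Insert 5: appended to row 1. P = [[1, 5]], Q = [[1, 2]].
Insert 6: appended to row 1. P = [[1, 5, 6]], Q = [[1, 2, 3]].
Insert 2: 2 bumps 5 from row 1; 5 starts row 2. P = [[1, 2, 6], [5]], Q = [[1, 2, 3], [4]].
Insert 3: 3 bumps 6 from row 1; 6 appends to row 2. P = [[1, 2, 3], [5, 6]], Q = [[1, 2, 3], [4, 5]].
Insert 4: appended to row 1. P = [[1, 2, 3, 4], [5, 6]], Q = [[1, 2, 3, 6], [4, 5]].

So P = [[1, 2, 3, 4], [5, 6]], Q = [[1, 2, 3, 6], [4, 5]].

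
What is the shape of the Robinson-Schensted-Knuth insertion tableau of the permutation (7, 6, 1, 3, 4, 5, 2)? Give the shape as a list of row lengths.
Row-insert each entry into an empty tableau.

After inserting 7: P = [[7]].
After inserting 6: P = [[6], [7]].
After inserting 1: P = [[1], [6], [7]].
After inserting 3: P = [[1, 3], [6], [7]].
After inserting 4: P = [[1, 3, 4], [6], [7]].
After inserting 5: P = [[1, 3, 4, 5], [6], [7]].
After inserting 2: P = [[1, 2, 4, 5], [3], [6], [7]].

The final insertion tableau P = [[1, 2, 4, 5], [3], [6], [7]] has shape [4, 1, 1, 1].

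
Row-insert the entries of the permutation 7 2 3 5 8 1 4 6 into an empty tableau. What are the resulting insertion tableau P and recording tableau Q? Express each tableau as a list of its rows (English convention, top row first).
P = [[1, 3, 4, 6], [2, 5, 8], [7]], Q = [[1, 3, 4, 5], [2, 7, 8], [6]]

Insert each entry of the permutation into P by Schensted row insertion, recording in Q the position of each new cell.

Insert 7: appended to row 1. P = [[7]].
Insert 2: 2 bumps 7 from row 1; 7 starts row 2. P = [[2], [7]].
Insert 3: appended to row 1. P = [[2, 3], [7]].
Insert 5: appended to row 1. P = [[2, 3, 5], [7]].
Insert 8: appended to row 1. P = [[2, 3, 5, 8], [7]].
Insert 1: 1 bumps 2 from row 1; 2 bumps 7 from row 2; 7 starts row 3. P = [[1, 3, 5, 8], [2], [7]].
Insert 4: 4 bumps 5 from row 1; 5 appends to row 2. P = [[1, 3, 4, 8], [2, 5], [7]].
Insert 6: 6 bumps 8 from row 1; 8 appends to row 2. P = [[1, 3, 4, 6], [2, 5, 8], [7]].

So P = [[1, 3, 4, 6], [2, 5, 8], [7]], Q = [[1, 3, 4, 5], [2, 7, 8], [6]].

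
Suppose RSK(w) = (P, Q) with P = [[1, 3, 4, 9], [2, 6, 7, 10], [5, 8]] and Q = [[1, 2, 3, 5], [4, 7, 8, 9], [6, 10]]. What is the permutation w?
5 6 8 2 10 1 3 7 9 4

Reverse the RSK construction: for i from n down to 1, find the cell of Q containing i, remove the entry at that cell from P, and reverse-bump it up through P; the value ejected from row 1 is w(i).

Step i=10: Q has 10 at row 3, column 2; remove 8 from row 3 of P and reverse-bump: 8 enters row 2 and ejects 7; 7 enters row 1 and ejects 4. So w(10) = 4. P is now [[1, 3, 7, 9], [2, 6, 8, 10], [5]].
Step i=9: Q has 9 at row 2, column 4; remove 10 from row 2 of P and reverse-bump: 10 enters row 1 and ejects 9. So w(9) = 9. P is now [[1, 3, 7, 10], [2, 6, 8], [5]].
Step i=8: Q has 8 at row 2, column 3; remove 8 from row 2 of P and reverse-bump: 8 enters row 1 and ejects 7. So w(8) = 7. P is now [[1, 3, 8, 10], [2, 6], [5]].
Step i=7: Q has 7 at row 2, column 2; remove 6 from row 2 of P and reverse-bump: 6 enters row 1 and ejects 3. So w(7) = 3. P is now [[1, 6, 8, 10], [2], [5]].
Step i=6: Q has 6 at row 3, column 1; remove 5 from row 3 of P and reverse-bump: 5 enters row 2 and ejects 2; 2 enters row 1 and ejects 1. So w(6) = 1. P is now [[2, 6, 8, 10], [5]].
Step i=5: Q has 5 at row 1, column 4; remove that cell from P, ejecting 10. So w(5) = 10. P is now [[2, 6, 8], [5]].
Step i=4: Q has 4 at row 2, column 1; remove 5 from row 2 of P and reverse-bump: 5 enters row 1 and ejects 2. So w(4) = 2. P is now [[5, 6, 8]].
Step i=3: Q has 3 at row 1, column 3; remove that cell from P, ejecting 8. So w(3) = 8. P is now [[5, 6]].
Step i=2: Q has 2 at row 1, column 2; remove that cell from P, ejecting 6. So w(2) = 6. P is now [[5]].
Step i=1: Q has 1 at row 1, column 1; remove that cell from P, ejecting 5. So w(1) = 5. P is now [].

So w = 5 6 8 2 10 1 3 7 9 4.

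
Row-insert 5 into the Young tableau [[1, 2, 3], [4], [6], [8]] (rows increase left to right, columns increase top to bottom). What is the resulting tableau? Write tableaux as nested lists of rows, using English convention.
[[1, 2, 3, 5], [4], [6], [8]]

5 is larger than every entry of row 1, so it is appended to row 1. The new tableau is [[1, 2, 3, 5], [4], [6], [8]].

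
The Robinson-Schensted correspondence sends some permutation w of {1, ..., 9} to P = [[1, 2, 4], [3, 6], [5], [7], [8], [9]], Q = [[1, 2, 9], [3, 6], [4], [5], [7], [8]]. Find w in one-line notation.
5 9 8 7 1 6 3 2 4

Reverse RSK: for i = n, n-1, ..., 1, locate i in Q, remove the corresponding corner cell from P, and reverse-bump its entry up through P; the value ejected from row 1 is w(i).

So w = 5 9 8 7 1 6 3 2 4.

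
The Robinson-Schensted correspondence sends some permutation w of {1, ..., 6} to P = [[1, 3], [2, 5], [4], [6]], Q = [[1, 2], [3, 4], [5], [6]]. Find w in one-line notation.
Reverse the RSK construction: for i from n down to 1, find the cell of Q containing i, remove the entry at that cell from P, and reverse-bump it up through P; the value ejected from row 1 is w(i).

Step i=6: Q has 6 at row 4, column 1; remove 6 from row 4 of P and reverse-bump: 6 enters row 3 and ejects 4; 4 enters row 2 and ejects 2; 2 enters row 1 and ejects 1. So w(6) = 1. P is now [[2, 3], [4, 5], [6]].
Step i=5: Q has 5 at row 3, column 1; remove 6 from row 3 of P and reverse-bump: 6 enters row 2 and ejects 5; 5 enters row 1 and ejects 3. So w(5) = 3. P is now [[2, 5], [4, 6]].
Step i=4: Q has 4 at row 2, column 2; remove 6 from row 2 of P and reverse-bump: 6 enters row 1 and ejects 5. So w(4) = 5. P is now [[2, 6], [4]].
Step i=3: Q has 3 at row 2, column 1; remove 4 from row 2 of P and reverse-bump: 4 enters row 1 and ejects 2. So w(3) = 2. P is now [[4, 6]].
Step i=2: Q has 2 at row 1, column 2; remove that cell from P, ejecting 6. So w(2) = 6. P is now [[4]].
Step i=1: Q has 1 at row 1, column 1; remove that cell from P, ejecting 4. So w(1) = 4. P is now [].

So w = 4 6 2 5 3 1.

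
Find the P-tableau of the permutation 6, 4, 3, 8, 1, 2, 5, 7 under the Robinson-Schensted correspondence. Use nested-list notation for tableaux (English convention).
Insert 6: appended to row 1. P = [[6]].
Insert 4: 4 bumps 6 from row 1; 6 starts row 2. P = [[4], [6]].
Insert 3: 3 bumps 4 from row 1; 4 bumps 6 from row 2; 6 starts row 3. P = [[3], [4], [6]].
Insert 8: appended to row 1. P = [[3, 8], [4], [6]].
Insert 1: 1 bumps 3 from row 1; 3 bumps 4 from row 2; 4 bumps 6 from row 3; 6 starts row 4. P = [[1, 8], [3], [4], [6]].
Insert 2: 2 bumps 8 from row 1; 8 appends to row 2. P = [[1, 2], [3, 8], [4], [6]].
Insert 5: appended to row 1. P = [[1, 2, 5], [3, 8], [4], [6]].
Insert 7: appended to row 1. P = [[1, 2, 5, 7], [3, 8], [4], [6]].

So P = [[1, 2, 5, 7], [3, 8], [4], [6]].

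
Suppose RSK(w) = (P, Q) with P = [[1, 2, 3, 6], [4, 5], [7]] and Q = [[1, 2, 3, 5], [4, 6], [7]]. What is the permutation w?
1 4 5 2 7 6 3

Reverse the RSK construction: for i from n down to 1, find the cell of Q containing i, remove the entry at that cell from P, and reverse-bump it up through P; the value ejected from row 1 is w(i).

Step i=7: Q has 7 at row 3, column 1; remove 7 from row 3 of P and reverse-bump: 7 enters row 2 and ejects 5; 5 enters row 1 and ejects 3. So w(7) = 3. P is now [[1, 2, 5, 6], [4, 7]].
Step i=6: Q has 6 at row 2, column 2; remove 7 from row 2 of P and reverse-bump: 7 enters row 1 and ejects 6. So w(6) = 6. P is now [[1, 2, 5, 7], [4]].
Step i=5: Q has 5 at row 1, column 4; remove that cell from P, ejecting 7. So w(5) = 7. P is now [[1, 2, 5], [4]].
Step i=4: Q has 4 at row 2, column 1; remove 4 from row 2 of P and reverse-bump: 4 enters row 1 and ejects 2. So w(4) = 2. P is now [[1, 4, 5]].
Step i=3: Q has 3 at row 1, column 3; remove that cell from P, ejecting 5. So w(3) = 5. P is now [[1, 4]].
Step i=2: Q has 2 at row 1, column 2; remove that cell from P, ejecting 4. So w(2) = 4. P is now [[1]].
Step i=1: Q has 1 at row 1, column 1; remove that cell from P, ejecting 1. So w(1) = 1. P is now [].

So w = 1 4 5 2 7 6 3.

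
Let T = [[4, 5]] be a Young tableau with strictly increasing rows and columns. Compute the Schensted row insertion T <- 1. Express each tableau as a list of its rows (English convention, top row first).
[[1, 5], [4]]

In row 1, 1 replaces 4 (the leftmost entry greater than 1); 4 is bumped to row 2. 4 starts a new row 2. The new tableau is [[1, 5], [4]].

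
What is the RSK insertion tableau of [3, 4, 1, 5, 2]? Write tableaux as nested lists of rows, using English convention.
P = [[1, 2, 5], [3, 4]]

Insert 3: appended to row 1. P = [[3]].
Insert 4: appended to row 1. P = [[3, 4]].
Insert 1: 1 bumps 3 from row 1; 3 starts row 2. P = [[1, 4], [3]].
Insert 5: appended to row 1. P = [[1, 4, 5], [3]].
Insert 2: 2 bumps 4 from row 1; 4 appends to row 2. P = [[1, 2, 5], [3, 4]].

So P = [[1, 2, 5], [3, 4]].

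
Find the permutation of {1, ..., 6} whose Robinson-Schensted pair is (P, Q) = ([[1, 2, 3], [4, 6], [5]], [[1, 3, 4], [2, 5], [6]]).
5 1 2 6 4 3

Reverse the RSK construction: for i from n down to 1, find the cell of Q containing i, remove the entry at that cell from P, and reverse-bump it up through P; the value ejected from row 1 is w(i).

Step i=6: Q has 6 at row 3, column 1; remove 5 from row 3 of P and reverse-bump: 5 enters row 2 and ejects 4; 4 enters row 1 and ejects 3. So w(6) = 3. P is now [[1, 2, 4], [5, 6]].
Step i=5: Q has 5 at row 2, column 2; remove 6 from row 2 of P and reverse-bump: 6 enters row 1 and ejects 4. So w(5) = 4. P is now [[1, 2, 6], [5]].
Step i=4: Q has 4 at row 1, column 3; remove that cell from P, ejecting 6. So w(4) = 6. P is now [[1, 2], [5]].
Step i=3: Q has 3 at row 1, column 2; remove that cell from P, ejecting 2. So w(3) = 2. P is now [[1], [5]].
Step i=2: Q has 2 at row 2, column 1; remove 5 from row 2 of P and reverse-bump: 5 enters row 1 and ejects 1. So w(2) = 1. P is now [[5]].
Step i=1: Q has 1 at row 1, column 1; remove that cell from P, ejecting 5. So w(1) = 5. P is now [].

So w = 5 1 2 6 4 3.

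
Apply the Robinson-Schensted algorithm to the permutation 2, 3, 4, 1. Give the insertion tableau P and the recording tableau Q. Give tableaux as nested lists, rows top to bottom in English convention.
Insert each entry of the permutation into P by Schensted row insertion, recording in Q the position of each new cell.

Insert 2: appended to row 1. P = [[2]], Q = [[1]].
Insert 3: appended to row 1. P = [[2, 3]], Q = [[1, 2]].
Insert 4: appended to row 1. P = [[2, 3, 4]], Q = [[1, 2, 3]].
Insert 1: 1 bumps 2 from row 1; 2 starts row 2. P = [[1, 3, 4], [2]], Q = [[1, 2, 3], [4]].

So P = [[1, 3, 4], [2]], Q = [[1, 2, 3], [4]].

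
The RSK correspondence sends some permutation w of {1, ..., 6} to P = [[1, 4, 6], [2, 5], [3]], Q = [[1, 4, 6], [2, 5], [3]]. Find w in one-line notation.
Reverse the RSK construction: for i from n down to 1, find the cell of Q containing i, remove the entry at that cell from P, and reverse-bump it up through P; the value ejected from row 1 is w(i).

Step i=6: Q has 6 at row 1, column 3; remove that cell from P, ejecting 6. So w(6) = 6. P is now [[1, 4], [2, 5], [3]].
Step i=5: Q has 5 at row 2, column 2; remove 5 from row 2 of P and reverse-bump: 5 enters row 1 and ejects 4. So w(5) = 4. P is now [[1, 5], [2], [3]].
Step i=4: Q has 4 at row 1, column 2; remove that cell from P, ejecting 5. So w(4) = 5. P is now [[1], [2], [3]].
Step i=3: Q has 3 at row 3, column 1; remove 3 from row 3 of P and reverse-bump: 3 enters row 2 and ejects 2; 2 enters row 1 and ejects 1. So w(3) = 1. P is now [[2], [3]].
Step i=2: Q has 2 at row 2, column 1; remove 3 from row 2 of P and reverse-bump: 3 enters row 1 and ejects 2. So w(2) = 2. P is now [[3]].
Step i=1: Q has 1 at row 1, column 1; remove that cell from P, ejecting 3. So w(1) = 3. P is now [].

So w = 3 2 1 5 4 6.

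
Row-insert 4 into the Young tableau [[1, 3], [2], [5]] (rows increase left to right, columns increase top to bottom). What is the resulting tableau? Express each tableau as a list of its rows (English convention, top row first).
4 is larger than every entry of row 1, so it is appended to row 1. The new tableau is [[1, 3, 4], [2], [5]].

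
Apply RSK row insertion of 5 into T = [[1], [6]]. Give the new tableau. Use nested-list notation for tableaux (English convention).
[[1, 5], [6]]

5 is larger than every entry of row 1, so it is appended to row 1. The new tableau is [[1, 5], [6]].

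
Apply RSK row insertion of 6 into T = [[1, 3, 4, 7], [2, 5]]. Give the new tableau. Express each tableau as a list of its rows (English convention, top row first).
In row 1, 6 replaces 7 (the leftmost entry greater than 6); 7 is bumped to row 2. 7 is appended to row 2. The new tableau is [[1, 3, 4, 6], [2, 5, 7]].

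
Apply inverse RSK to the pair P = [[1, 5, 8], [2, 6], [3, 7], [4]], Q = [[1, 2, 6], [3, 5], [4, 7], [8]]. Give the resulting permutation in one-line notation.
4 7 3 2 6 8 5 1

Reverse the RSK construction: for i from n down to 1, find the cell of Q containing i, remove the entry at that cell from P, and reverse-bump it up through P; the value ejected from row 1 is w(i).

Step i=8: Q has 8 at row 4, column 1; remove 4 from row 4 of P and reverse-bump: 4 enters row 3 and ejects 3; 3 enters row 2 and ejects 2; 2 enters row 1 and ejects 1. So w(8) = 1. P is now [[2, 5, 8], [3, 6], [4, 7]].
Step i=7: Q has 7 at row 3, column 2; remove 7 from row 3 of P and reverse-bump: 7 enters row 2 and ejects 6; 6 enters row 1 and ejects 5. So w(7) = 5. P is now [[2, 6, 8], [3, 7], [4]].
Step i=6: Q has 6 at row 1, column 3; remove that cell from P, ejecting 8. So w(6) = 8. P is now [[2, 6], [3, 7], [4]].
Step i=5: Q has 5 at row 2, column 2; remove 7 from row 2 of P and reverse-bump: 7 enters row 1 and ejects 6. So w(5) = 6. P is now [[2, 7], [3], [4]].
Step i=4: Q has 4 at row 3, column 1; remove 4 from row 3 of P and reverse-bump: 4 enters row 2 and ejects 3; 3 enters row 1 and ejects 2. So w(4) = 2. P is now [[3, 7], [4]].
Step i=3: Q has 3 at row 2, column 1; remove 4 from row 2 of P and reverse-bump: 4 enters row 1 and ejects 3. So w(3) = 3. P is now [[4, 7]].
Step i=2: Q has 2 at row 1, column 2; remove that cell from P, ejecting 7. So w(2) = 7. P is now [[4]].
Step i=1: Q has 1 at row 1, column 1; remove that cell from P, ejecting 4. So w(1) = 4. P is now [].

So w = 4 7 3 2 6 8 5 1.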